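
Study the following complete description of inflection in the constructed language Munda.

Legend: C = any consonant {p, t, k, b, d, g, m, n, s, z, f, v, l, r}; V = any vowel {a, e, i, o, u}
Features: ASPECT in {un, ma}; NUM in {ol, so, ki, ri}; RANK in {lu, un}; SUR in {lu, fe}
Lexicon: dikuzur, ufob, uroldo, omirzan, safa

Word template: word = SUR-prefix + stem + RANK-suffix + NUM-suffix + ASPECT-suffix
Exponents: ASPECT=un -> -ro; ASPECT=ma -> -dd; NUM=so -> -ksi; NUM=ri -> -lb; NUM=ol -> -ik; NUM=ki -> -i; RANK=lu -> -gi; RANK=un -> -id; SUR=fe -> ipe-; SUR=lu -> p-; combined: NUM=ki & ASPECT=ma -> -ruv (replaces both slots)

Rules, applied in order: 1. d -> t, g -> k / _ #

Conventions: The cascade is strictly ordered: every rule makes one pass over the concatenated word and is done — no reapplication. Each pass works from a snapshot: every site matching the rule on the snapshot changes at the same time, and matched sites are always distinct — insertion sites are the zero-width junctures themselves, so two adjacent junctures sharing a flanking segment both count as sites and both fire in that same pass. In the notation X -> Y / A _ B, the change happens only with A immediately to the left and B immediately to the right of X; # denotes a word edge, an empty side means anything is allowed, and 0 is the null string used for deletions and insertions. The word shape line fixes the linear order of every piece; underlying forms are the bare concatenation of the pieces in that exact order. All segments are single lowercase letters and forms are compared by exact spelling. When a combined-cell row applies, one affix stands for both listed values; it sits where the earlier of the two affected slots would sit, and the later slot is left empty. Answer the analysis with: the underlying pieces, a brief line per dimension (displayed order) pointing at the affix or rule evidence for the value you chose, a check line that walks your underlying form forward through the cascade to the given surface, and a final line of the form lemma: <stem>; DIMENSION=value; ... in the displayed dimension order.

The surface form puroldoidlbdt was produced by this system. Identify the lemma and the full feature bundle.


underlying: p-uroldo-id-lb-dd
ASPECT=ma - signalled by the affix -dd
NUM=ri - signalled by the affix -lb
RANK=un - signalled by the affix -id
SUR=lu - signalled by the affix p-
check: puroldoidlbdd -> puroldoidlbdt
lemma: uroldo; ASPECT=ma; NUM=ri; RANK=un; SUR=lu


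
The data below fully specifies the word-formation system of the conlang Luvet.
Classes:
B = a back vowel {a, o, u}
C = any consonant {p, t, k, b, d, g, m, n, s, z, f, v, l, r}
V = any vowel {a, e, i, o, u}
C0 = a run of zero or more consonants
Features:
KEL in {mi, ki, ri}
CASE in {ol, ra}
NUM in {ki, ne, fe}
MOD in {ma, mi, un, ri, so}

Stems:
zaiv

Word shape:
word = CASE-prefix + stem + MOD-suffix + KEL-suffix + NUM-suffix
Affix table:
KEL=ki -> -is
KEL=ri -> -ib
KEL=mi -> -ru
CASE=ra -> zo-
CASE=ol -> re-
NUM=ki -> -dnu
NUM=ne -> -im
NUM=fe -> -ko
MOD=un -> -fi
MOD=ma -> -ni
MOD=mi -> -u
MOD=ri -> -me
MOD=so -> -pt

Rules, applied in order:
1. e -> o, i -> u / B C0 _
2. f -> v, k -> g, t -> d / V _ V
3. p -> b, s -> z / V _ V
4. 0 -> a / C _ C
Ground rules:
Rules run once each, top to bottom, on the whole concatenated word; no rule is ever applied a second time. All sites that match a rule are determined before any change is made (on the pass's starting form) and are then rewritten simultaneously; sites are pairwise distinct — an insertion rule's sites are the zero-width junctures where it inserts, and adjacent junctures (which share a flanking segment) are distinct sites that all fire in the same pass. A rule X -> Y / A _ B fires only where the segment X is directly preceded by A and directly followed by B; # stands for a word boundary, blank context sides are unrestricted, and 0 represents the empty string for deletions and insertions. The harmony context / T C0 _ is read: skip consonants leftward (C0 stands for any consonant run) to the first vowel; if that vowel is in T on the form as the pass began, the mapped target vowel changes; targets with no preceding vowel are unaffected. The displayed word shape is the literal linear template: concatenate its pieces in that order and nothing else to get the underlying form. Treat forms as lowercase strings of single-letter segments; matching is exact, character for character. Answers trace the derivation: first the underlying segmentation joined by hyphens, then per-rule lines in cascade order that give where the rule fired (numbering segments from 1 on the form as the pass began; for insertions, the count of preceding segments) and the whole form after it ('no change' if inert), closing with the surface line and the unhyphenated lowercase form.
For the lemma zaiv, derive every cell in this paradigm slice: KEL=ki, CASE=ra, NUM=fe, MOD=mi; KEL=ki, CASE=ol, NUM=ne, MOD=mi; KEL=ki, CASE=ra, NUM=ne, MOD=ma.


cell KEL=ki, CASE=ra, NUM=fe, MOD=mi:
underlying: zo-zaiv-u-is-ko
1. e -> o, i -> u / B C0 _: fires at position(s) 5, 8: zozauvuusko
2. f -> v, k -> g, t -> d / V _ V: no change
3. p -> b, s -> z / V _ V: no change
4. 0 -> a / C _ C: inserts after position(s) 9: zozauvuusako
surface: zozauvuusako

cell KEL=ki, CASE=ol, NUM=ne, MOD=mi:
underlying: re-zaiv-u-is-im
1. e -> o, i -> u / B C0 _: fires at position(s) 5, 8: rezauvuusim
2. f -> v, k -> g, t -> d / V _ V: no change
3. p -> b, s -> z / V _ V: fires at position(s) 9: rezauvuuzim
4. 0 -> a / C _ C: no change
surface: rezauvuuzim

cell KEL=ki, CASE=ra, NUM=ne, MOD=ma:
underlying: zo-zaiv-ni-is-im
1. e -> o, i -> u / B C0 _: fires at position(s) 5: zozauvniisim
2. f -> v, k -> g, t -> d / V _ V: no change
3. p -> b, s -> z / V _ V: fires at position(s) 10: zozauvniizim
4. 0 -> a / C _ C: inserts after position(s) 6: zozauvaniizim
surface: zozauvaniizim


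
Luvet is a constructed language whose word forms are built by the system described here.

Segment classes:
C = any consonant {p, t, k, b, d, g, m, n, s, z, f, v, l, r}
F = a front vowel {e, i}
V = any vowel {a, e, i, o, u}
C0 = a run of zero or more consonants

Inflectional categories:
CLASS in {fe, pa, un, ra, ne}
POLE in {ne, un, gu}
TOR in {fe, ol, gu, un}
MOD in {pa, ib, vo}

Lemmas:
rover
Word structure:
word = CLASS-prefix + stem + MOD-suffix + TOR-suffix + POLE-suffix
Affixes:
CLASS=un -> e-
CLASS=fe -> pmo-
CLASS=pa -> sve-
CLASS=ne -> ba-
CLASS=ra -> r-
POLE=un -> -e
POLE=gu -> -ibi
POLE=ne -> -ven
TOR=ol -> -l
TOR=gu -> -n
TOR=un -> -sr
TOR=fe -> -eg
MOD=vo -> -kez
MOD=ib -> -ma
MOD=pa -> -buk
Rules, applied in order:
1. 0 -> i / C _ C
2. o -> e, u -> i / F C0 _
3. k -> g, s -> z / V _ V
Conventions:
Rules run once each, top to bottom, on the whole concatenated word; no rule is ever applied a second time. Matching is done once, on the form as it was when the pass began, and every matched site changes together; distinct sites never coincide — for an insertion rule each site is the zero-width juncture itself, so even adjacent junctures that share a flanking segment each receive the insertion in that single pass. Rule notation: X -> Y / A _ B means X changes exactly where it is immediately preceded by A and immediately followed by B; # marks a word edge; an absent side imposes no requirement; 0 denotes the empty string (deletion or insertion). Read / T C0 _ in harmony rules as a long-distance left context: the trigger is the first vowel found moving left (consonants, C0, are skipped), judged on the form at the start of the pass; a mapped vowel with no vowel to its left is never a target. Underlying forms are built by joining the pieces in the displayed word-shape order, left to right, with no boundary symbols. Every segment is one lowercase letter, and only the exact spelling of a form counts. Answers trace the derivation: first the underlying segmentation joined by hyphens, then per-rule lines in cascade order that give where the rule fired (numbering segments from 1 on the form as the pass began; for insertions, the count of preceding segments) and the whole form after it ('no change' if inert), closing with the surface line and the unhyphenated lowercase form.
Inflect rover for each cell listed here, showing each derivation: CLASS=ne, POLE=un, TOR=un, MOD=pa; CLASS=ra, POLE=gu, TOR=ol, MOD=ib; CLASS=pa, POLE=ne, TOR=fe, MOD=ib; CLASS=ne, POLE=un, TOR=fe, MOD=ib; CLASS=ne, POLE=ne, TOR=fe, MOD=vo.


cell CLASS=ne, POLE=un, TOR=un, MOD=pa:
underlying: ba-rover-buk-sr-e
1. 0 -> i / C _ C: inserts after position(s) 7, 10, 11: baroveribukisire
2. o -> e, u -> i / F C0 _: fires at position(s) 10: baroveribikisire
3. k -> g, s -> z / V _ V: fires at position(s) 11, 13: baroveribigizire
surface: baroveribigizire

cell CLASS=ra, POLE=gu, TOR=ol, MOD=ib:
underlying: r-rover-ma-l-ibi
1. 0 -> i / C _ C: inserts after position(s) 1, 6: riroverimalibi
2. o -> e, u -> i / F C0 _: fires at position(s) 4: rireverimalibi
3. k -> g, s -> z / V _ V: no change
surface: rireverimalibi

cell CLASS=pa, POLE=ne, TOR=fe, MOD=ib:
underlying: sve-rover-ma-eg-ven
1. 0 -> i / C _ C: inserts after position(s) 1, 8, 12: siveroverimaegiven
2. o -> e, u -> i / F C0 _: fires at position(s) 6: sivereverimaegiven
3. k -> g, s -> z / V _ V: no change
surface: sivereverimaegiven

cell CLASS=ne, POLE=un, TOR=fe, MOD=ib:
underlying: ba-rover-ma-eg-e
1. 0 -> i / C _ C: inserts after position(s) 7: baroverimaege
2. o -> e, u -> i / F C0 _: no change
3. k -> g, s -> z / V _ V: no change
surface: baroverimaege

cell CLASS=ne, POLE=ne, TOR=fe, MOD=vo:
underlying: ba-rover-kez-eg-ven
1. 0 -> i / C _ C: inserts after position(s) 7, 12: baroverikezegiven
2. o -> e, u -> i / F C0 _: no change
3. k -> g, s -> z / V _ V: fires at position(s) 9: baroverigezegiven
surface: baroverigezegiven


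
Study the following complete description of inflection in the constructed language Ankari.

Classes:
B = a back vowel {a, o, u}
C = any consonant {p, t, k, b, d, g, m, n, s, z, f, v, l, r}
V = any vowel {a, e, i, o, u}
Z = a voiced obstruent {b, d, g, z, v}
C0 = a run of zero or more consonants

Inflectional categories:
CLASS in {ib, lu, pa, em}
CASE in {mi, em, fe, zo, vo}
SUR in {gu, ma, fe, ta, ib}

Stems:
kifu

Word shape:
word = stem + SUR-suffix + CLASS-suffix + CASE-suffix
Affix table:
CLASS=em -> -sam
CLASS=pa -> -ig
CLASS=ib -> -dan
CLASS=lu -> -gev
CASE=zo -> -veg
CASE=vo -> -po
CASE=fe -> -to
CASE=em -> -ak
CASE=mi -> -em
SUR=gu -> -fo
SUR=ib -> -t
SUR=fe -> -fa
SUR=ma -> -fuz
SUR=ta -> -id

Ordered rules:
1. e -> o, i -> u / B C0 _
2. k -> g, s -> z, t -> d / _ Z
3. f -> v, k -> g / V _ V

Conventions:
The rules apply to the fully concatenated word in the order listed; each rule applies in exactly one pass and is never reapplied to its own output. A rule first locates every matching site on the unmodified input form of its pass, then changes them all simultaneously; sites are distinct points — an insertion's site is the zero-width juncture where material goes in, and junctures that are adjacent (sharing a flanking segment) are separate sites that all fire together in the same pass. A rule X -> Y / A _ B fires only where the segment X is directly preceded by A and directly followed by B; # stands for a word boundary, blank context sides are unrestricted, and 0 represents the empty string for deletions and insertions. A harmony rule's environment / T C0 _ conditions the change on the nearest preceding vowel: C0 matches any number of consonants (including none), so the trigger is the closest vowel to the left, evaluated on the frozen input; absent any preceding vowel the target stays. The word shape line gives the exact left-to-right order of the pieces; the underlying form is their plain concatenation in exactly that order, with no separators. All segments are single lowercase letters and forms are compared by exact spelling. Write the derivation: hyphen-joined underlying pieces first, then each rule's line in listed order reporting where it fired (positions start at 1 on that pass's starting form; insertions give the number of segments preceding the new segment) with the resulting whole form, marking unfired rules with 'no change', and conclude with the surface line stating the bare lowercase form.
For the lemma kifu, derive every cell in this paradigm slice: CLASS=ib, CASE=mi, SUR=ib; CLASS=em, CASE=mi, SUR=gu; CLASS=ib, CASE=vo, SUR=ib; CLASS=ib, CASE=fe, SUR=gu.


cell CLASS=ib, CASE=mi, SUR=ib:
underlying: kifu-t-dan-em
1. e -> o, i -> u / B C0 _: fires at position(s) 9: kifutdanom
2. k -> g, s -> z, t -> d / _ Z: fires at position(s) 5: kifuddanom
3. f -> v, k -> g / V _ V: fires at position(s) 3: kivuddanom
surface: kivuddanom

cell CLASS=em, CASE=mi, SUR=gu:
underlying: kifu-fo-sam-em
1. e -> o, i -> u / B C0 _: fires at position(s) 10: kifufosamom
2. k -> g, s -> z, t -> d / _ Z: no change
3. f -> v, k -> g / V _ V: fires at position(s) 3, 5: kivuvosamom
surface: kivuvosamom

cell CLASS=ib, CASE=vo, SUR=ib:
underlying: kifu-t-dan-po
1. e -> o, i -> u / B C0 _: no change
2. k -> g, s -> z, t -> d / _ Z: fires at position(s) 5: kifuddanpo
3. f -> v, k -> g / V _ V: fires at position(s) 3: kivuddanpo
surface: kivuddanpo

cell CLASS=ib, CASE=fe, SUR=gu:
underlying: kifu-fo-dan-to
1. e -> o, i -> u / B C0 _: no change
2. k -> g, s -> z, t -> d / _ Z: no change
3. f -> v, k -> g / V _ V: fires at position(s) 3, 5: kivuvodanto
surface: kivuvodanto


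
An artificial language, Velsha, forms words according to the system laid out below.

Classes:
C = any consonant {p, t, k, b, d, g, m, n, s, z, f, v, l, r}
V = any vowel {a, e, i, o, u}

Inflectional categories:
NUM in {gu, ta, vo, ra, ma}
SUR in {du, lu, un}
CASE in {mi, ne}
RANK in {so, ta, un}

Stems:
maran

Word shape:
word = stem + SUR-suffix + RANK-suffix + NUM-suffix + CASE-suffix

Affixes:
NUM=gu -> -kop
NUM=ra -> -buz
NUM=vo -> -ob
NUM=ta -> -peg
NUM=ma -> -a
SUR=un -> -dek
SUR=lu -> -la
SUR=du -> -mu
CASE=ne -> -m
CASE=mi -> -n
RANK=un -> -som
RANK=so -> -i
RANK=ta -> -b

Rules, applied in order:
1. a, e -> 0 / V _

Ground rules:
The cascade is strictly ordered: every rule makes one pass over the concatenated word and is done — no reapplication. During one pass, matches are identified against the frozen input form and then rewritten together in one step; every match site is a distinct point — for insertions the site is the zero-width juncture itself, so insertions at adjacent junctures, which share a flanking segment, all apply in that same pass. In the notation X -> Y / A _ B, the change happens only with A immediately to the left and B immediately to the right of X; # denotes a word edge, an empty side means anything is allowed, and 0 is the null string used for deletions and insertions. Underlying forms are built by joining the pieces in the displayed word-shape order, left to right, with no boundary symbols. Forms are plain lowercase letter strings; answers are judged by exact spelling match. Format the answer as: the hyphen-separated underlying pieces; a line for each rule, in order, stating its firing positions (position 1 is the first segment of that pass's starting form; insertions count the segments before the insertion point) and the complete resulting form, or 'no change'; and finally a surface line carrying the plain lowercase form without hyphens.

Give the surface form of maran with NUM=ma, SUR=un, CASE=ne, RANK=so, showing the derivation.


underlying: maran-dek-i-a-m
1. a, e -> 0 / V _: fires at position(s) 10: marandekim
surface: marandekim


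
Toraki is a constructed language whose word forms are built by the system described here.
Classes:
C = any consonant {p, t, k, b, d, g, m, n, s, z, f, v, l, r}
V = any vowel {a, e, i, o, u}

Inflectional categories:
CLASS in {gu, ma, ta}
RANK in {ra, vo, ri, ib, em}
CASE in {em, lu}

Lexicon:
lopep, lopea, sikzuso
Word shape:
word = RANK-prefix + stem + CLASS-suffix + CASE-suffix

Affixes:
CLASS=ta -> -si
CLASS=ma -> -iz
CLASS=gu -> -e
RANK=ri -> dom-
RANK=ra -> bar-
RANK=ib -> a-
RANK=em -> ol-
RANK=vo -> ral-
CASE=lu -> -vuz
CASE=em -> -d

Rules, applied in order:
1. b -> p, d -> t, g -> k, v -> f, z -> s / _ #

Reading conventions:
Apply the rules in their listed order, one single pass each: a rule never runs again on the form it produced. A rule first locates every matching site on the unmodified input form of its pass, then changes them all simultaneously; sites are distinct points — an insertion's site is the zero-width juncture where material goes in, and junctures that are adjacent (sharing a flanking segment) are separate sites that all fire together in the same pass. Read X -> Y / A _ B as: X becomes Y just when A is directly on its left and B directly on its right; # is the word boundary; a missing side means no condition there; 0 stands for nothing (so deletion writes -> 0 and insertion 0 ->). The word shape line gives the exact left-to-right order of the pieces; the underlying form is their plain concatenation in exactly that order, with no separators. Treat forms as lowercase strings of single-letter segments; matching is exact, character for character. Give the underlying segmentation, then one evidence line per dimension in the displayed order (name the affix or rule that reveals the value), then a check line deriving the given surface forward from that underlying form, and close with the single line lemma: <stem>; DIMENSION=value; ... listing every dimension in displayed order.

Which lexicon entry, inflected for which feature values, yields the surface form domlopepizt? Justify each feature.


underlying: dom-lopep-iz-d
CLASS=ma - signalled by the affix -iz
RANK=ri - signalled by the affix dom-
CASE=em - signalled by the affix -d
check: domlopepizd -> domlopepizt
lemma: lopep; CLASS=ma; RANK=ri; CASE=em


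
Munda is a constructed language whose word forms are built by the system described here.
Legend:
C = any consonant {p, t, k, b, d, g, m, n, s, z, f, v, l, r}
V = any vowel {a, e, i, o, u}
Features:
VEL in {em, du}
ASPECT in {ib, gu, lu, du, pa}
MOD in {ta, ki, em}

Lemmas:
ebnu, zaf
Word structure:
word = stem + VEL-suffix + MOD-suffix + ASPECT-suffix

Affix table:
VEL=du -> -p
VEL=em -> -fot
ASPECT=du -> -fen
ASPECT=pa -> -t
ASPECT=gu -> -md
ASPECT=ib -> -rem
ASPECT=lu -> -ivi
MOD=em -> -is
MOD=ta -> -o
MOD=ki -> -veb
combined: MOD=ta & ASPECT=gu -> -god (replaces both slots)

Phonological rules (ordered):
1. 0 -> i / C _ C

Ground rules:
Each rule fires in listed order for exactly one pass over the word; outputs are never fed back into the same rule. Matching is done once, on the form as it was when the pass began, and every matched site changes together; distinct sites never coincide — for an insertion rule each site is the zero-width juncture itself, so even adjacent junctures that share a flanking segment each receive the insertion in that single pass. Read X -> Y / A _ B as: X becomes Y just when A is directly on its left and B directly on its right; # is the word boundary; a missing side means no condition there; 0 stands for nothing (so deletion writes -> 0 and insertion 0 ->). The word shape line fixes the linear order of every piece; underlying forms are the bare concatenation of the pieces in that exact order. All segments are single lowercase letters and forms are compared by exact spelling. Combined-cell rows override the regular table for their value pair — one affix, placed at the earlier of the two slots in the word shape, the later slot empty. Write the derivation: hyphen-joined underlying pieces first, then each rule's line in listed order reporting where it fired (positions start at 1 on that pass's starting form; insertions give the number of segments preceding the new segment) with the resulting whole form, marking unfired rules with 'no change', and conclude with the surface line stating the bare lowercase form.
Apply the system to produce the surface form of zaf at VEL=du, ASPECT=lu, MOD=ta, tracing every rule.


underlying: zaf-p-o-ivi
1. 0 -> i / C _ C: inserts after position(s) 3: zafipoivi
surface: zafipoivi


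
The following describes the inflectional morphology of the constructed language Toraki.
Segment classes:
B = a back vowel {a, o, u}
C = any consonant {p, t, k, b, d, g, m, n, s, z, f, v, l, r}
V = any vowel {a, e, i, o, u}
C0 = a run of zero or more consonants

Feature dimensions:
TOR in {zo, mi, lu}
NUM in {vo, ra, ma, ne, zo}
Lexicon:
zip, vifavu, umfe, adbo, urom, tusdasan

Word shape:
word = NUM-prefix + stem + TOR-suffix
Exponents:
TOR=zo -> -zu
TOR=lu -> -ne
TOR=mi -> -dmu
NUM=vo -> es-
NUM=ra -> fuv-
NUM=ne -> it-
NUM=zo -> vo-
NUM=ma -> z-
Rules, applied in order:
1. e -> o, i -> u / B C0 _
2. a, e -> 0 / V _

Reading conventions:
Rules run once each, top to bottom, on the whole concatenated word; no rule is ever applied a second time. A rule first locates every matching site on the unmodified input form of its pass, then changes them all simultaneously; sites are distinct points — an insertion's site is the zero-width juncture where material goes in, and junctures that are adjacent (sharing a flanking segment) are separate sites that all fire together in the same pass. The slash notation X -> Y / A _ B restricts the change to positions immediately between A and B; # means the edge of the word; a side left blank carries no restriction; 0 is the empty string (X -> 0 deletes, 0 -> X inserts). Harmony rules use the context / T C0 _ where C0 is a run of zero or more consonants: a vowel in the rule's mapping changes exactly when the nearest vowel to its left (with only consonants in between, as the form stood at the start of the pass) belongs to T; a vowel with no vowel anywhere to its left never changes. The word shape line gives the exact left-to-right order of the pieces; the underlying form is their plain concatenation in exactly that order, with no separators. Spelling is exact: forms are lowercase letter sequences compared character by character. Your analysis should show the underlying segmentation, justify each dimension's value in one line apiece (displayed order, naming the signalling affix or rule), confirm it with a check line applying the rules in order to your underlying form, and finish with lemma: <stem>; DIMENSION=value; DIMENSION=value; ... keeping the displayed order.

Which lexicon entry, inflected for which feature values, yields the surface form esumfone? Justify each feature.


underlying: es-umfe-ne
TOR=lu - signalled by the affix -ne
NUM=vo - signalled by the affix es-
check: esumfene -> esumfone -> esumfone
lemma: umfe; TOR=lu; NUM=vo


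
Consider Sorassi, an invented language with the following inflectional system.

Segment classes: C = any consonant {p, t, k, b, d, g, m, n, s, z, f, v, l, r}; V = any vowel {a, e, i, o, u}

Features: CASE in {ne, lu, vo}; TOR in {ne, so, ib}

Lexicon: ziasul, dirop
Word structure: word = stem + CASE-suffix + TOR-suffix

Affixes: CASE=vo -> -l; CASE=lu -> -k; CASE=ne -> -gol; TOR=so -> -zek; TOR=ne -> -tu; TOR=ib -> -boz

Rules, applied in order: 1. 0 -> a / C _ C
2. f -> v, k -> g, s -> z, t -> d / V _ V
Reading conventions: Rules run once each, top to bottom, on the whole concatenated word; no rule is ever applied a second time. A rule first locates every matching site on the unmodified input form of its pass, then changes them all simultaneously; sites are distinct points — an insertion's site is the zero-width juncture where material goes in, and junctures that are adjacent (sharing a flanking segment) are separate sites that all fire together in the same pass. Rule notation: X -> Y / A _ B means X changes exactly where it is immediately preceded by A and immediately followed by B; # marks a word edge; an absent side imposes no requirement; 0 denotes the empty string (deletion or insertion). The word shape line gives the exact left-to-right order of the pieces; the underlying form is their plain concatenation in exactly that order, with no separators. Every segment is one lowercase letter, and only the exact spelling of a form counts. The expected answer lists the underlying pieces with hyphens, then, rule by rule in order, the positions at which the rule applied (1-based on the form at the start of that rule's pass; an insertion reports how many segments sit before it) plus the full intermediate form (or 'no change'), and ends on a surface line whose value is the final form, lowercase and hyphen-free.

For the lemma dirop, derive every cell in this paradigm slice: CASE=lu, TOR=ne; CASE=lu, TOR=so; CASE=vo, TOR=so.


cell CASE=lu, TOR=ne:
underlying: dirop-k-tu
1. 0 -> a / C _ C: inserts after position(s) 5, 6: diropakatu
2. f -> v, k -> g, s -> z, t -> d / V _ V: fires at position(s) 7, 9: diropagadu
surface: diropagadu

cell CASE=lu, TOR=so:
underlying: dirop-k-zek
1. 0 -> a / C _ C: inserts after position(s) 5, 6: diropakazek
2. f -> v, k -> g, s -> z, t -> d / V _ V: fires at position(s) 7: diropagazek
surface: diropagazek

cell CASE=vo, TOR=so:
underlying: dirop-l-zek
1. 0 -> a / C _ C: inserts after position(s) 5, 6: diropalazek
2. f -> v, k -> g, s -> z, t -> d / V _ V: no change
surface: diropalazek


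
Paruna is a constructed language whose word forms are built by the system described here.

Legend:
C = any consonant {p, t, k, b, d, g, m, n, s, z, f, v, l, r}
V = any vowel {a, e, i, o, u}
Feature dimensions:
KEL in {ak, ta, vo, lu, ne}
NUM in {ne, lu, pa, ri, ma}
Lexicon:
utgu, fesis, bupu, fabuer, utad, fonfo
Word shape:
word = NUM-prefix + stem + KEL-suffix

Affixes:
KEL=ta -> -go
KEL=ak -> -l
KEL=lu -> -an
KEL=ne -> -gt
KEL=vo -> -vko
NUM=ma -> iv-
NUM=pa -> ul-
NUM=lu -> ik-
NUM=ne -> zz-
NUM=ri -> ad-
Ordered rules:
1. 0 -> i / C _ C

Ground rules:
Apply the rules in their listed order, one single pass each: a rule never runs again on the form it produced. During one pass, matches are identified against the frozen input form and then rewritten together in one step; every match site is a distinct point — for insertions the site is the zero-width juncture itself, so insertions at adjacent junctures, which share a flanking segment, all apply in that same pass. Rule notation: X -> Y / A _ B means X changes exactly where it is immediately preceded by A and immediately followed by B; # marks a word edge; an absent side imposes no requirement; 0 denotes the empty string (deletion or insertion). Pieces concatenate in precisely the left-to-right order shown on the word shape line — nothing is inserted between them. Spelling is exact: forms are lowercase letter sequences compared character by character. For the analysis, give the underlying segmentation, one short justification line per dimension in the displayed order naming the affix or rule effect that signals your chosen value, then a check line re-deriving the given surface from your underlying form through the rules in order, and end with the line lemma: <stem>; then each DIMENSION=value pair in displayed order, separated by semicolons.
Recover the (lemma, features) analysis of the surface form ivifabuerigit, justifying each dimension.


underlying: iv-fabuer-gt
KEL=ne - signalled by the affix -gt
NUM=ma - signalled by the affix iv-
check: ivfabuergt -> ivifabuerigit
lemma: fabuer; KEL=ne; NUM=ma


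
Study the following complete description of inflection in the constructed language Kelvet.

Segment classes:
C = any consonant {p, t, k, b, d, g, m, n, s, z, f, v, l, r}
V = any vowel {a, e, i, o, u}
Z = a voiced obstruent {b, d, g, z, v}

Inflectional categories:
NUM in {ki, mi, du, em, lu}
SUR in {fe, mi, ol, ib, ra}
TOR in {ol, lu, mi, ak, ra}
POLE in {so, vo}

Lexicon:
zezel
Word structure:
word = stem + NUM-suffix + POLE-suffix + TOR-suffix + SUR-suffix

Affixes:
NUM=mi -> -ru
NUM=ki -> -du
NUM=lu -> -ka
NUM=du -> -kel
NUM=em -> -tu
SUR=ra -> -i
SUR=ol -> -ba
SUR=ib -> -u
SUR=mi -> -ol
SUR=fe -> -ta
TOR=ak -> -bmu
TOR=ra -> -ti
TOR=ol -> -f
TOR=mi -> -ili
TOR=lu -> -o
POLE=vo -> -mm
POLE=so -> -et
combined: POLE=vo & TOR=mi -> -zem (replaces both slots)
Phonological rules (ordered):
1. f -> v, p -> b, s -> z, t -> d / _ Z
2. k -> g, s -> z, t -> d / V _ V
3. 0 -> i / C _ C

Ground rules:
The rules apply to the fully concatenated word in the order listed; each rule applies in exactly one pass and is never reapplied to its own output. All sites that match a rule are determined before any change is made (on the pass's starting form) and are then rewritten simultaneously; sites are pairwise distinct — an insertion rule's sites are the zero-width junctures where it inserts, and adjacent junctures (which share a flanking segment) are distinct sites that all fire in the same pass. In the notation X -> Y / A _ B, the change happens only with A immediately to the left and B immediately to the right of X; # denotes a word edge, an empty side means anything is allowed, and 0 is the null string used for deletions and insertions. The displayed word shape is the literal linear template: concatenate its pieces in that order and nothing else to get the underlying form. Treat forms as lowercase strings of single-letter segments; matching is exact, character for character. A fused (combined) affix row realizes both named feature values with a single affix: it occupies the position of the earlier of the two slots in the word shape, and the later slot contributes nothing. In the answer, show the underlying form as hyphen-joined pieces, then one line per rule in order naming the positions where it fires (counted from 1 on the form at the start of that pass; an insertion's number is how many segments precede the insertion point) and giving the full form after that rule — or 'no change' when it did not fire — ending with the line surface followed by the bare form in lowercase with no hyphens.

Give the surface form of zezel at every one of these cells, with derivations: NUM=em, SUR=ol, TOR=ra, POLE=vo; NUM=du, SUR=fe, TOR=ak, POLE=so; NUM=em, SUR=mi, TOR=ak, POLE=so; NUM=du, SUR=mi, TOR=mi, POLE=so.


cell NUM=em, SUR=ol, TOR=ra, POLE=vo:
underlying: zezel-tu-mm-ti-ba
1. f -> v, p -> b, s -> z, t -> d / _ Z: no change
2. k -> g, s -> z, t -> d / V _ V: no change
3. 0 -> i / C _ C: inserts after position(s) 5, 8, 9: zezelitumimitiba
surface: zezelitumimitiba

cell NUM=du, SUR=fe, TOR=ak, POLE=so:
underlying: zezel-kel-et-bmu-ta
1. f -> v, p -> b, s -> z, t -> d / _ Z: fires at position(s) 10: zezelkeledbmuta
2. k -> g, s -> z, t -> d / V _ V: fires at position(s) 14: zezelkeledbmuda
3. 0 -> i / C _ C: inserts after position(s) 5, 10, 11: zezelikeledibimuda
surface: zezelikeledibimuda

cell NUM=em, SUR=mi, TOR=ak, POLE=so:
underlying: zezel-tu-et-bmu-ol
1. f -> v, p -> b, s -> z, t -> d / _ Z: fires at position(s) 9: zezeltuedbmuol
2. k -> g, s -> z, t -> d / V _ V: no change
3. 0 -> i / C _ C: inserts after position(s) 5, 9, 10: zezelituedibimuol
surface: zezelituedibimuol

cell NUM=du, SUR=mi, TOR=mi, POLE=so:
underlying: zezel-kel-et-ili-ol
1. f -> v, p -> b, s -> z, t -> d / _ Z: no change
2. k -> g, s -> z, t -> d / V _ V: fires at position(s) 10: zezelkelediliol
3. 0 -> i / C _ C: inserts after position(s) 5: zezelikelediliol
surface: zezelikelediliol


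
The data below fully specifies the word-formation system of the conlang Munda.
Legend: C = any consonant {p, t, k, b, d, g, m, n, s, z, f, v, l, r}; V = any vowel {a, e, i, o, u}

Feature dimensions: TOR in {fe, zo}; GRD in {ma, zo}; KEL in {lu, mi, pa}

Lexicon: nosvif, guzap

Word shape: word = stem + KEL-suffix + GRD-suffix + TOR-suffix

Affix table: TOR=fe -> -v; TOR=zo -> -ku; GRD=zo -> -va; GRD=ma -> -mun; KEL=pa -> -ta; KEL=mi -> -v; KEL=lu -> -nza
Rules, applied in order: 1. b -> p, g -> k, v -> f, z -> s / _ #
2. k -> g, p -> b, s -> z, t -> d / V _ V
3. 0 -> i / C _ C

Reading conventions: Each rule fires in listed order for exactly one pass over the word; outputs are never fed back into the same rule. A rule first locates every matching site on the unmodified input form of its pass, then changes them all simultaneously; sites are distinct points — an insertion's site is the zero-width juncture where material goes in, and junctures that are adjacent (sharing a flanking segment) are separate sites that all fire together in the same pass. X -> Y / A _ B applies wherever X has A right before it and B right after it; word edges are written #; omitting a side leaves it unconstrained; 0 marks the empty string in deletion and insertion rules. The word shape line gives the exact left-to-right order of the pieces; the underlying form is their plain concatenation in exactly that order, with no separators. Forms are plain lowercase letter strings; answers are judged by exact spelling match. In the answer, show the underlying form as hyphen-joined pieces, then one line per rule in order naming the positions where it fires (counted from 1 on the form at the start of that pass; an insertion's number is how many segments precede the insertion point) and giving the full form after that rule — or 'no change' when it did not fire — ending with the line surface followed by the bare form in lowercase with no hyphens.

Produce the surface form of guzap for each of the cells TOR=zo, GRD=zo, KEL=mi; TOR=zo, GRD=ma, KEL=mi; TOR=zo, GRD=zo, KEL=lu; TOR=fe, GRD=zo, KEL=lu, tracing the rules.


cell TOR=zo, GRD=zo, KEL=mi:
underlying: guzap-v-va-ku
1. b -> p, g -> k, v -> f, z -> s / _ #: no change
2. k -> g, p -> b, s -> z, t -> d / V _ V: fires at position(s) 9: guzapvvagu
3. 0 -> i / C _ C: inserts after position(s) 5, 6: guzapivivagu
surface: guzapivivagu

cell TOR=zo, GRD=ma, KEL=mi:
underlying: guzap-v-mun-ku
1. b -> p, g -> k, v -> f, z -> s / _ #: no change
2. k -> g, p -> b, s -> z, t -> d / V _ V: no change
3. 0 -> i / C _ C: inserts after position(s) 5, 6, 9: guzapivimuniku
surface: guzapivimuniku

cell TOR=zo, GRD=zo, KEL=lu:
underlying: guzap-nza-va-ku
1. b -> p, g -> k, v -> f, z -> s / _ #: no change
2. k -> g, p -> b, s -> z, t -> d / V _ V: fires at position(s) 11: guzapnzavagu
3. 0 -> i / C _ C: inserts after position(s) 5, 6: guzapinizavagu
surface: guzapinizavagu

cell TOR=fe, GRD=zo, KEL=lu:
underlying: guzap-nza-va-v
1. b -> p, g -> k, v -> f, z -> s / _ #: fires at position(s) 11: guzapnzavaf
2. k -> g, p -> b, s -> z, t -> d / V _ V: no change
3. 0 -> i / C _ C: inserts after position(s) 5, 6: guzapinizavaf
surface: guzapinizavaf


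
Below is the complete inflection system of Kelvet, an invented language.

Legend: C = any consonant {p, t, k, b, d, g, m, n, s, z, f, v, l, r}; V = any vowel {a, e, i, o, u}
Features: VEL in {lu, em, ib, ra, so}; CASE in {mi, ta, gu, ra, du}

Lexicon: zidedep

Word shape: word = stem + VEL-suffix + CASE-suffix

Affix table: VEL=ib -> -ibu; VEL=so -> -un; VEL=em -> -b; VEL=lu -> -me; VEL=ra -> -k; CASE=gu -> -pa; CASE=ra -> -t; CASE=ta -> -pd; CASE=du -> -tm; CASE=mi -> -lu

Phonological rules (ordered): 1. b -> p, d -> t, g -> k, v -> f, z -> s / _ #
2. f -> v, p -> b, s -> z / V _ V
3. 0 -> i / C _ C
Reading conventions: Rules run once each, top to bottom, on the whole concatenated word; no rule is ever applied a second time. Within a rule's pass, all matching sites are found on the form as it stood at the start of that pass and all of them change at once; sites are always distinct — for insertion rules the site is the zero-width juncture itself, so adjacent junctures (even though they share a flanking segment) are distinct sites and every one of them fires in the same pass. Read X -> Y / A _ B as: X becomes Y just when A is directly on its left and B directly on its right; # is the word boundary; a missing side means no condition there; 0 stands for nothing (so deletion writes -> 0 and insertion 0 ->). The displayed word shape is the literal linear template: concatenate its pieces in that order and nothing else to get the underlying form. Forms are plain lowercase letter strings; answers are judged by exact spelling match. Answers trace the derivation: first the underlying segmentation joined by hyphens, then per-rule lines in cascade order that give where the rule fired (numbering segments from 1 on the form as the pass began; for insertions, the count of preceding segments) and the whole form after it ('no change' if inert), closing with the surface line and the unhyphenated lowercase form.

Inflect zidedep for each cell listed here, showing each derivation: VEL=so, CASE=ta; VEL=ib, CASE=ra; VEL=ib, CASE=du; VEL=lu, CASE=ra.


cell VEL=so, CASE=ta:
underlying: zidedep-un-pd
1. b -> p, d -> t, g -> k, v -> f, z -> s / _ #: fires at position(s) 11: zidedepunpt
2. f -> v, p -> b, s -> z / V _ V: fires at position(s) 7: zidedebunpt
3. 0 -> i / C _ C: inserts after position(s) 9, 10: zidedebunipit
surface: zidedebunipit

cell VEL=ib, CASE=ra:
underlying: zidedep-ibu-t
1. b -> p, d -> t, g -> k, v -> f, z -> s / _ #: no change
2. f -> v, p -> b, s -> z / V _ V: fires at position(s) 7: zidedebibut
3. 0 -> i / C _ C: no change
surface: zidedebibut

cell VEL=ib, CASE=du:
underlying: zidedep-ibu-tm
1. b -> p, d -> t, g -> k, v -> f, z -> s / _ #: no change
2. f -> v, p -> b, s -> z / V _ V: fires at position(s) 7: zidedebibutm
3. 0 -> i / C _ C: inserts after position(s) 11: zidedebibutim
surface: zidedebibutim

cell VEL=lu, CASE=ra:
underlying: zidedep-me-t
1. b -> p, d -> t, g -> k, v -> f, z -> s / _ #: no change
2. f -> v, p -> b, s -> z / V _ V: no change
3. 0 -> i / C _ C: inserts after position(s) 7: zidedepimet
surface: zidedepimet


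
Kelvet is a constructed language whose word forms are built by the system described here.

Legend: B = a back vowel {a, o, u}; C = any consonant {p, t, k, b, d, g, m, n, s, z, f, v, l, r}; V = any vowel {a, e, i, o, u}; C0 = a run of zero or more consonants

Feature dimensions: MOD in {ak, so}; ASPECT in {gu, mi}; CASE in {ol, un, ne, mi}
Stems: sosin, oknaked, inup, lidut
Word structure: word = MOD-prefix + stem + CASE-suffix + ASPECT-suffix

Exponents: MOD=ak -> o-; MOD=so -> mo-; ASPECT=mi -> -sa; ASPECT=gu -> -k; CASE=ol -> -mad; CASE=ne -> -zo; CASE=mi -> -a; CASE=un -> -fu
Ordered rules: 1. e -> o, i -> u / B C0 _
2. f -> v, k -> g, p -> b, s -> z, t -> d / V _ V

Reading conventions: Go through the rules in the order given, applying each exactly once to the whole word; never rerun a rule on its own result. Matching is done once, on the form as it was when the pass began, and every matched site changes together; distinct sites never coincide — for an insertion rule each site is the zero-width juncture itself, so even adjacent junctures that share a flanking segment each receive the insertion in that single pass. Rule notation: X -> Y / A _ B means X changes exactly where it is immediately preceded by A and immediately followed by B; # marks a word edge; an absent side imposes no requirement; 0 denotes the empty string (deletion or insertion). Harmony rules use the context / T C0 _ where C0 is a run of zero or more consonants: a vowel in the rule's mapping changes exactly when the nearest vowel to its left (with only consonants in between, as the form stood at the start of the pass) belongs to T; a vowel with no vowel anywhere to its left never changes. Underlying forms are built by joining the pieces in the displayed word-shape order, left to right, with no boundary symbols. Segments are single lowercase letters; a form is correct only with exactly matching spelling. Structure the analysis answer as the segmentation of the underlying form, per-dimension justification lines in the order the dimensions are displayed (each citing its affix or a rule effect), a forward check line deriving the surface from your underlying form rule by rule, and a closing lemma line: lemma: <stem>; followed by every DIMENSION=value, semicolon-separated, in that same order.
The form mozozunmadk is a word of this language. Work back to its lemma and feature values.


underlying: mo-sosin-mad-k
MOD=so - signalled by the affix mo-
ASPECT=gu - signalled by the affix -k
CASE=ol - signalled by the affix -mad
check: mososinmadk -> mososunmadk -> mozozunmadk
lemma: sosin; MOD=so; ASPECT=gu; CASE=ol


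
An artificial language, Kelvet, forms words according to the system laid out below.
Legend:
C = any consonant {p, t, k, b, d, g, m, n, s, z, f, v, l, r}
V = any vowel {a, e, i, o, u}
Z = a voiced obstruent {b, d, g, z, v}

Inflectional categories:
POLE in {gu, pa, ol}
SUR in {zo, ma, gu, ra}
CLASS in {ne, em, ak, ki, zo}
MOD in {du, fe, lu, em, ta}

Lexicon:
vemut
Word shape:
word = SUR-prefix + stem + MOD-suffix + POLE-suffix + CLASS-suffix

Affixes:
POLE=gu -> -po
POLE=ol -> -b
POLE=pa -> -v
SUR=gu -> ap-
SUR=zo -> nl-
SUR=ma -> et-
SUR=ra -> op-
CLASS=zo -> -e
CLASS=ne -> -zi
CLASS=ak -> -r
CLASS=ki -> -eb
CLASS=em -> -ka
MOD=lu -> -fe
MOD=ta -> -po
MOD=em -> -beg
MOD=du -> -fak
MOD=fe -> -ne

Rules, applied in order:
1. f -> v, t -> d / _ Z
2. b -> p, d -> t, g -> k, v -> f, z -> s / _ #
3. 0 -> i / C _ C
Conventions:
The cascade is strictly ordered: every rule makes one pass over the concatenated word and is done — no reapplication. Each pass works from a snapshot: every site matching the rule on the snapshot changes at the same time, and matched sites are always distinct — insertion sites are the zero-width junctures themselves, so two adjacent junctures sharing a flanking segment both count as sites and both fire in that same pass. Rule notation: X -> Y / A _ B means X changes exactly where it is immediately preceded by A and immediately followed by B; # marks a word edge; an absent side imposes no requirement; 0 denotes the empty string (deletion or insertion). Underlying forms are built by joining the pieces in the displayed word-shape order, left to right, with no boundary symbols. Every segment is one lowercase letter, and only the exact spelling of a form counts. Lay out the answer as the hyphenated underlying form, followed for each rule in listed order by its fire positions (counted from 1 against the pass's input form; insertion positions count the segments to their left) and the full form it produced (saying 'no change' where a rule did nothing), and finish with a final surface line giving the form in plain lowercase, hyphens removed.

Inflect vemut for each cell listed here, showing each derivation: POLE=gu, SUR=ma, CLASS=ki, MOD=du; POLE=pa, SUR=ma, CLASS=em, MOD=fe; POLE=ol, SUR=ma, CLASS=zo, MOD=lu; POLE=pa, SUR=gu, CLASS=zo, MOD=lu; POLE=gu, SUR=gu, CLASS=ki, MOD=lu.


cell POLE=gu, SUR=ma, CLASS=ki, MOD=du:
underlying: et-vemut-fak-po-eb
1. f -> v, t -> d / _ Z: fires at position(s) 2: edvemutfakpoeb
2. b -> p, d -> t, g -> k, v -> f, z -> s / _ #: fires at position(s) 14: edvemutfakpoep
3. 0 -> i / C _ C: inserts after position(s) 2, 7, 10: edivemutifakipoep
surface: edivemutifakipoep

cell POLE=pa, SUR=ma, CLASS=em, MOD=fe:
underlying: et-vemut-ne-v-ka
1. f -> v, t -> d / _ Z: fires at position(s) 2: edvemutnevka
2. b -> p, d -> t, g -> k, v -> f, z -> s / _ #: no change
3. 0 -> i / C _ C: inserts after position(s) 2, 7, 10: edivemutinevika
surface: edivemutinevika

cell POLE=ol, SUR=ma, CLASS=zo, MOD=lu:
underlying: et-vemut-fe-b-e
1. f -> v, t -> d / _ Z: fires at position(s) 2: edvemutfebe
2. b -> p, d -> t, g -> k, v -> f, z -> s / _ #: no change
3. 0 -> i / C _ C: inserts after position(s) 2, 7: edivemutifebe
surface: edivemutifebe

cell POLE=pa, SUR=gu, CLASS=zo, MOD=lu:
underlying: ap-vemut-fe-v-e
1. f -> v, t -> d / _ Z: no change
2. b -> p, d -> t, g -> k, v -> f, z -> s / _ #: no change
3. 0 -> i / C _ C: inserts after position(s) 2, 7: apivemutifeve
surface: apivemutifeve

cell POLE=gu, SUR=gu, CLASS=ki, MOD=lu:
underlying: ap-vemut-fe-po-eb
1. f -> v, t -> d / _ Z: no change
2. b -> p, d -> t, g -> k, v -> f, z -> s / _ #: fires at position(s) 13: apvemutfepoep
3. 0 -> i / C _ C: inserts after position(s) 2, 7: apivemutifepoep
surface: apivemutifepoep
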